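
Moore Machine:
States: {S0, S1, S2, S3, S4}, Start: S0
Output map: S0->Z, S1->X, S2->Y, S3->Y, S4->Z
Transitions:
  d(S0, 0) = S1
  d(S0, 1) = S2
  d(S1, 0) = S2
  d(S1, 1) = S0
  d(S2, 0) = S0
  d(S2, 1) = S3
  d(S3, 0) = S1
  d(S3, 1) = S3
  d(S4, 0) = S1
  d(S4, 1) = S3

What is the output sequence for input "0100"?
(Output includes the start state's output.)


Start: S0 (output Z)
  --0--> S1 (output X)
  --1--> S0 (output Z)
  --0--> S1 (output X)
  --0--> S2 (output Y)

"ZXZXY"


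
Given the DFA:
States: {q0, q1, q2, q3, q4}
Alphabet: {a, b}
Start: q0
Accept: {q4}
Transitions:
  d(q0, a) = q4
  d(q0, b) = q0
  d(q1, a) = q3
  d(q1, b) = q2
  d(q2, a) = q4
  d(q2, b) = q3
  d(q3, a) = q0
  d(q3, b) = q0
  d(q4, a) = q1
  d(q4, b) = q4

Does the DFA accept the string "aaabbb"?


Trace: q0 -> q4 -> q1 -> q3 -> q0 -> q0 -> q0
Final state: q0
Accept states: {q4}

No, rejected (final state q0 is not an accept state)


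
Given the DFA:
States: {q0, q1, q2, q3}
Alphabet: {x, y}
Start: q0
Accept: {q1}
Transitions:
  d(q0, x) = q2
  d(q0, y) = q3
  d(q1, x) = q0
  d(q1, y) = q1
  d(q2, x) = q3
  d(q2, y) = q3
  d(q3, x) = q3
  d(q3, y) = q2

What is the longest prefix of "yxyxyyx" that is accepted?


Run the DFA, marking each prefix where the state is accepting:
  "" -> q0 [reject]
  "y" -> q3 [reject]
  "yx" -> q3 [reject]
  "yxy" -> q2 [reject]
  "yxyx" -> q3 [reject]
  "yxyxy" -> q2 [reject]
  "yxyxyy" -> q3 [reject]
  "yxyxyyx" -> q3 [reject]

No prefix is accepted


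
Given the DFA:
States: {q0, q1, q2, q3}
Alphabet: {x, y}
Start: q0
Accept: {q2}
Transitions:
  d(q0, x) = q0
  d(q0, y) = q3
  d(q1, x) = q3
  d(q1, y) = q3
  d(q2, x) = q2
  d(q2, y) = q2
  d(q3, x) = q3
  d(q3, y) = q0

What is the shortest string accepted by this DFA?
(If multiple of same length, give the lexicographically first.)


BFS by string length (lex-first path to each state shown):
  len 0: q0<-""
  len 1: q0<-"x", q3<-"y"
  len 2: q0<-"xx", q3<-"xy"
  len 3: q0<-"xxx", q3<-"xxy"
  len 4: q0<-"xxxx", q3<-"xxxy"
  len 5: q0<-"xxxxx", q3<-"xxxxy"
  len 6: q0<-"xxxxxx", q3<-"xxxxxy"
  len 7: q0<-"xxxxxxx", q3<-"xxxxxxy"
  len 8: q0<-"xxxxxxxx", q3<-"xxxxxxxy"

No string accepted (empty language)


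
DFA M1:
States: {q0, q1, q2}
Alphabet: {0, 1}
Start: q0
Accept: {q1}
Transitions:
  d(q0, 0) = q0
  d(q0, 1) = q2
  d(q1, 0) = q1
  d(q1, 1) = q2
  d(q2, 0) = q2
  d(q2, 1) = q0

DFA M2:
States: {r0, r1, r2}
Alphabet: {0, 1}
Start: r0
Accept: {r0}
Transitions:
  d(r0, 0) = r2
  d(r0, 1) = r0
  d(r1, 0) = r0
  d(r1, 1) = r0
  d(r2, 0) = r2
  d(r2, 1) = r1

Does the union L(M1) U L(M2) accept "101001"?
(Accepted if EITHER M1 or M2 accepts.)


M1: final=q2 accepted=False
M2: final=r1 accepted=False

No, union rejects (neither accepts)


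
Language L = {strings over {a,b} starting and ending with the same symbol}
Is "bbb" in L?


first = 'b', last = 'b'

Yes, "bbb" is in L


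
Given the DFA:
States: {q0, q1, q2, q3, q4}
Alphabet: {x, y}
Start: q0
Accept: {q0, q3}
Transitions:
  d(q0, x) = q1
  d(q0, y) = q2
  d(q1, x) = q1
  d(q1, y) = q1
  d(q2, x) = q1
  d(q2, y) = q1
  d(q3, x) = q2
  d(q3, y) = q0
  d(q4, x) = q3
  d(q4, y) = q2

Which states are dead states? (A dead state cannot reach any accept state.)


Forward reachability from each state:
  q0 -> reaches accept state q0 (live)
  q1 -> reaches {q1}, no accept state (dead)
  q2 -> reaches {q1, q2}, no accept state (dead)
  q3 -> reaches accept state q0 (live)
  q4 -> reaches accept state q0 (live)

{q1, q2}


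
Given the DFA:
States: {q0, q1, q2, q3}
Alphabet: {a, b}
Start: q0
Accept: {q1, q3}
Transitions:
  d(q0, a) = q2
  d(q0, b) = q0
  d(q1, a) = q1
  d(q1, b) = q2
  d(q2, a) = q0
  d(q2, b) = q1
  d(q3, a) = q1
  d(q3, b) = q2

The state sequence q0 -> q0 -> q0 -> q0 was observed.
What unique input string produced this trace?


Trace back each transition to find the symbol:
  q0 --[b]--> q0
  q0 --[b]--> q0
  q0 --[b]--> q0

"bbb"


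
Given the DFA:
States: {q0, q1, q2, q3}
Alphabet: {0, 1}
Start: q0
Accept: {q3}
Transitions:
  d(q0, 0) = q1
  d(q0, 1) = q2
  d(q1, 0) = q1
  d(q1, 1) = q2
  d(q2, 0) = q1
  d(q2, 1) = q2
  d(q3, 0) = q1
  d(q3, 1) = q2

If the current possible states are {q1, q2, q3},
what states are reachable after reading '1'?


Apply transition on '1' from each current state:
  d(q1, 1) = q2
  d(q2, 1) = q2
  d(q3, 1) = q2

{q2}


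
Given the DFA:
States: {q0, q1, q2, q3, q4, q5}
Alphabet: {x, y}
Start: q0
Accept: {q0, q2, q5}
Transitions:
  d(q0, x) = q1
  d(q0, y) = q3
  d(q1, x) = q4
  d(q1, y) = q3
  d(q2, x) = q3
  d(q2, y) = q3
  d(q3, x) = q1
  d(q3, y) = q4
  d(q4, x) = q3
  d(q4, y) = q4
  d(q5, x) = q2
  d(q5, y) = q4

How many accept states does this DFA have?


Accept states listed: {q0, q2, q5}
Counting: q0(1) q2(2) q5(3)

3


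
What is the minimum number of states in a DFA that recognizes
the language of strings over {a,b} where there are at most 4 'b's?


States: count = 0, 1, ..., 4 (all accepting; 5 states), plus a dead state for count > 4.
Total: 5 + 1 = 6.

6


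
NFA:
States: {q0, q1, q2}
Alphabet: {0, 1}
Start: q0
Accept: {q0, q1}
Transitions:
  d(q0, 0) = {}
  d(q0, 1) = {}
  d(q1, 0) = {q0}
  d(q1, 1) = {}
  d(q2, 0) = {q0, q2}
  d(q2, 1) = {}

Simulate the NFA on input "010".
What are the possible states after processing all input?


Start: {q0}
  --0--> {}
  --1--> {}
  --0--> {}

{} (empty set, no valid transitions)


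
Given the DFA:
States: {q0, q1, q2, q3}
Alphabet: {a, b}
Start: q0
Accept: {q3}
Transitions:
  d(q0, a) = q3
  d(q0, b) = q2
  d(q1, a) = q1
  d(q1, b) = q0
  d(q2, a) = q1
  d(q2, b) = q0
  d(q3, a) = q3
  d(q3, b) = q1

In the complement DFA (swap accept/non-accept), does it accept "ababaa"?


Trace: q0 -> q3 -> q1 -> q1 -> q0 -> q3 -> q3
Final: q3
Original accept: {q3}
Complement: q3 is in original accept

No, complement rejects (original accepts)


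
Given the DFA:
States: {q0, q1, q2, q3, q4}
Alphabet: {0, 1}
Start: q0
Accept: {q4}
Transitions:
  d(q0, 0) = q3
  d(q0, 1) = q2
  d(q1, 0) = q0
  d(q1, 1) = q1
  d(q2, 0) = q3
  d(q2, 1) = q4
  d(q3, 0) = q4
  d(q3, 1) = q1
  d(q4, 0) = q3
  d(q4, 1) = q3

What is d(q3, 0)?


Looking up transition d(q3, 0)

q4


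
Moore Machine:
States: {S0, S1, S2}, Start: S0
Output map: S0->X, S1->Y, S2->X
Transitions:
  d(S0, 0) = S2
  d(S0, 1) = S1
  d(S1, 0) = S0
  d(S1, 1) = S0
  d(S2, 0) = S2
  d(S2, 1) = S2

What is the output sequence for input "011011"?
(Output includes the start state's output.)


Start: S0 (output X)
  --0--> S2 (output X)
  --1--> S2 (output X)
  --1--> S2 (output X)
  --0--> S2 (output X)
  --1--> S2 (output X)
  --1--> S2 (output X)

"XXXXXXX"


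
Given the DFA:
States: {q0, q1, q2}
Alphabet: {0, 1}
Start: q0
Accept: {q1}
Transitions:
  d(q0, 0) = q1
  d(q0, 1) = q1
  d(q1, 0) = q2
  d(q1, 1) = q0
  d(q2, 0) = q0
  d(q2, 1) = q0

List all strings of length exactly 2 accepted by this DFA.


All strings of length 2: 4 total
Accepted: 0

None


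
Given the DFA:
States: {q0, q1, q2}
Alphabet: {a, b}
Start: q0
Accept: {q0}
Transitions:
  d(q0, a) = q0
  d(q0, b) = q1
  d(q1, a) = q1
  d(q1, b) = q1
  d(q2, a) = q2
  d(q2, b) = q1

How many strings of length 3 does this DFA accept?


Enumerating all length-3 strings:
  "aaa" -> q0 [accept]
  "aab" -> q1 [reject]
  "aba" -> q1 [reject]
  "abb" -> q1 [reject]
  "baa" -> q1 [reject]
  "bab" -> q1 [reject]
  "bba" -> q1 [reject]
  "bbb" -> q1 [reject]

1 out of 8


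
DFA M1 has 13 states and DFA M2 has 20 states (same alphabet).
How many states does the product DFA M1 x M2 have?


Product construction pairs every M1 state with every M2 state.
13 * 20 = 260

260


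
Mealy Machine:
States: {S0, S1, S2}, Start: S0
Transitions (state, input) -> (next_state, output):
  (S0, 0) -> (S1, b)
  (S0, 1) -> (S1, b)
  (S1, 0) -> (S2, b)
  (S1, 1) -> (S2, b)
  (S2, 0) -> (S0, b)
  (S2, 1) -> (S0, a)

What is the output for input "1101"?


Step-by-step:
  (S0, 1) -> (S1, b)
  (S1, 1) -> (S2, b)
  (S2, 0) -> (S0, b)
  (S0, 1) -> (S1, b)

"bbbb"


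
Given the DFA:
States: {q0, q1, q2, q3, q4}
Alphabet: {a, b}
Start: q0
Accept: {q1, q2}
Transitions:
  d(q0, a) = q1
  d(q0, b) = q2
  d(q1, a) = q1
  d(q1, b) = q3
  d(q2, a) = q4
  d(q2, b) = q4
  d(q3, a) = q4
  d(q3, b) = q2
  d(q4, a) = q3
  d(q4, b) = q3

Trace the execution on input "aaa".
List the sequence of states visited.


Input: aaa
d(q0, a) = q1
d(q1, a) = q1
d(q1, a) = q1


q0 -> q1 -> q1 -> q1


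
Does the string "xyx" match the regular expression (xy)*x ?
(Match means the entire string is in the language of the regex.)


|string| = 3; first = 'x'; last = 'x'

Yes, "xyx" matches (xy)*x


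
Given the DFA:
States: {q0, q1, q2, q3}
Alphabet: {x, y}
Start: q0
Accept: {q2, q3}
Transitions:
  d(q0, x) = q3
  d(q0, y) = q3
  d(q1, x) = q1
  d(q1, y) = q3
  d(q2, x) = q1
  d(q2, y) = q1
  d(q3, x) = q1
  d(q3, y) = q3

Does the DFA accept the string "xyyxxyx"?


Trace: q0 -> q3 -> q3 -> q3 -> q1 -> q1 -> q3 -> q1
Final state: q1
Accept states: {q2, q3}

No, rejected (final state q1 is not an accept state)


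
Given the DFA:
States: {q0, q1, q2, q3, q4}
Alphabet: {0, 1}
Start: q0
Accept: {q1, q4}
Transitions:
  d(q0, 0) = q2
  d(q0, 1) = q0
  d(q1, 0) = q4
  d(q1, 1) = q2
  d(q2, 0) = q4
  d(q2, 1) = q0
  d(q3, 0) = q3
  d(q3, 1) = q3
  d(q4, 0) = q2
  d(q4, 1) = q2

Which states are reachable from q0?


BFS from q0:
  layer 0: {q0}
  layer 1: {q2}
  layer 2: {q4}

{q0, q2, q4}


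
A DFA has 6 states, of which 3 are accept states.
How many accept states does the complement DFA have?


Complement swaps accept and non-accept states.
6 - 3 = 3

3


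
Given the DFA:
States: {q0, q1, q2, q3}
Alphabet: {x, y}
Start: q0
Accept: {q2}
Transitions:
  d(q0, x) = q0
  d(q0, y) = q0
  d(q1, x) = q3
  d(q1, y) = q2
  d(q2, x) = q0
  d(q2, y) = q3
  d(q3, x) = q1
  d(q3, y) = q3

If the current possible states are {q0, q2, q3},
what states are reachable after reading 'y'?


Apply transition on 'y' from each current state:
  d(q0, y) = q0
  d(q2, y) = q3
  d(q3, y) = q3

{q0, q3}


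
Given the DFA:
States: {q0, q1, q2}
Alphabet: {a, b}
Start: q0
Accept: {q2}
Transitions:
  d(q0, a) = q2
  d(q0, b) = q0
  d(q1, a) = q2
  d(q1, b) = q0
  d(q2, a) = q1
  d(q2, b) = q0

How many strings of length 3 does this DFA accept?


Enumerating all length-3 strings:
  "aaa" -> q2 [accept]
  "aab" -> q0 [reject]
  "aba" -> q2 [accept]
  "abb" -> q0 [reject]
  "baa" -> q1 [reject]
  "bab" -> q0 [reject]
  "bba" -> q2 [accept]
  "bbb" -> q0 [reject]

3 out of 8


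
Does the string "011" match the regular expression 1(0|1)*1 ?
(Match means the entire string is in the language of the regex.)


|string| = 3; first = '0'; last = '1'

No, "011" does not match 1(0|1)*1


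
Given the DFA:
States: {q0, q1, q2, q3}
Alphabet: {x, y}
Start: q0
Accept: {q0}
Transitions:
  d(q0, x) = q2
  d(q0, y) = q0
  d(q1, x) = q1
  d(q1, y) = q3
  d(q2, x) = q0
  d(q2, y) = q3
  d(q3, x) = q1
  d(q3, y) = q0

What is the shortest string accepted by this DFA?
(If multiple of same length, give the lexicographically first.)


BFS by string length (lex-first path to each state shown):
  len 0: q0<-""
Found accept state at length 0.

"" (empty string)


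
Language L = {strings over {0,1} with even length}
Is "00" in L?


length = 2; 2 mod 2 = 0

Yes, "00" is in L


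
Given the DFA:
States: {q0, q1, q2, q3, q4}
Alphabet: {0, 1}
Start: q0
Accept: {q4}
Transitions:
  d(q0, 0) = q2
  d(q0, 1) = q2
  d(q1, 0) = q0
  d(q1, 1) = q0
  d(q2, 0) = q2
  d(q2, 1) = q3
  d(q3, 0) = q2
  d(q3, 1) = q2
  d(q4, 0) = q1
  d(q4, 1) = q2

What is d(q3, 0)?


Looking up transition d(q3, 0)

q2


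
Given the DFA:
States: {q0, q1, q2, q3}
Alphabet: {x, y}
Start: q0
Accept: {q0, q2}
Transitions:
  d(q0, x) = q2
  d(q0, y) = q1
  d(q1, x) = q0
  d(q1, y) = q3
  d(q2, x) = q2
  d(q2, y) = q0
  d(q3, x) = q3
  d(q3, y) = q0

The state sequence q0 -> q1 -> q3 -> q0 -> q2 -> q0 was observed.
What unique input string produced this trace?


Trace back each transition to find the symbol:
  q0 --[y]--> q1
  q1 --[y]--> q3
  q3 --[y]--> q0
  q0 --[x]--> q2
  q2 --[y]--> q0

"yyyxy"


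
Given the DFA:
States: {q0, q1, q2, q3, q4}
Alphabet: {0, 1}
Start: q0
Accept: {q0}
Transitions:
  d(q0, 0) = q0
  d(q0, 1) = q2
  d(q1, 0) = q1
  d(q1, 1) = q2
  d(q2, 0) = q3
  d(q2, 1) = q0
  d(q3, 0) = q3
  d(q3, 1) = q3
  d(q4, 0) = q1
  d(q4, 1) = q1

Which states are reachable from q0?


BFS from q0:
  layer 0: {q0}
  layer 1: {q2}
  layer 2: {q3}

{q0, q2, q3}


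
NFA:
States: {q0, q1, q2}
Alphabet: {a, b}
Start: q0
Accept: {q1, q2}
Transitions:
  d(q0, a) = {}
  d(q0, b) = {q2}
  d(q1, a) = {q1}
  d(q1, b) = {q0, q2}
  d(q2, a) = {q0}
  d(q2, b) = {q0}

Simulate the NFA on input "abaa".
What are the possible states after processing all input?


Start: {q0}
  --a--> {}
  --b--> {}
  --a--> {}
  --a--> {}

{} (empty set, no valid transitions)


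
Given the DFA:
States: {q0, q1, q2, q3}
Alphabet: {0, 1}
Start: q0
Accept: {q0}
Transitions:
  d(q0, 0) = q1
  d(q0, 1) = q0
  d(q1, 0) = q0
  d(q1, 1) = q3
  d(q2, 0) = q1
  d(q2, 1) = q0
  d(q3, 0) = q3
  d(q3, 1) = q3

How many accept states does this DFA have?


Accept states listed: {q0}
Counting: q0(1)

1


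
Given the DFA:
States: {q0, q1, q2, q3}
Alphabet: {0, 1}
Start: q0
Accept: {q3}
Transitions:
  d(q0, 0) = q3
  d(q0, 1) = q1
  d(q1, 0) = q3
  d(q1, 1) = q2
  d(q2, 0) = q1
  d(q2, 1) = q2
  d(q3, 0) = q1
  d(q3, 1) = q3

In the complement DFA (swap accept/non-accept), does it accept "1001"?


Trace: q0 -> q1 -> q3 -> q1 -> q2
Final: q2
Original accept: {q3}
Complement: q2 is not in original accept

Yes, complement accepts (original rejects)


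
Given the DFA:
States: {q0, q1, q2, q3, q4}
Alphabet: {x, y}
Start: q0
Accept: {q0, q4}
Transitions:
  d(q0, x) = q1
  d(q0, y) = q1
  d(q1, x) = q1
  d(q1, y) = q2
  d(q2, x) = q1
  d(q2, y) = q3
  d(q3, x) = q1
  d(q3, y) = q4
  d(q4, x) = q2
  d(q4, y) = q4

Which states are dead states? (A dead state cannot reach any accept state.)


Forward reachability from each state:
  q0 -> reaches accept state q0 (live)
  q1 -> reaches accept state q4 (live)
  q2 -> reaches accept state q4 (live)
  q3 -> reaches accept state q4 (live)
  q4 -> reaches accept state q4 (live)

None (all states can reach an accept state)


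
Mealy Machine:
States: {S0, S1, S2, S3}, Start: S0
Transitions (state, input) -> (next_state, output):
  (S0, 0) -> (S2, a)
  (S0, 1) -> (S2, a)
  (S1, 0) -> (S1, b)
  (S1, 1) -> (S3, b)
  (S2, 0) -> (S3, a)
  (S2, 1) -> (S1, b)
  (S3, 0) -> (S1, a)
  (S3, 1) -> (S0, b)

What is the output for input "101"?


Step-by-step:
  (S0, 1) -> (S2, a)
  (S2, 0) -> (S3, a)
  (S3, 1) -> (S0, b)

"aab"


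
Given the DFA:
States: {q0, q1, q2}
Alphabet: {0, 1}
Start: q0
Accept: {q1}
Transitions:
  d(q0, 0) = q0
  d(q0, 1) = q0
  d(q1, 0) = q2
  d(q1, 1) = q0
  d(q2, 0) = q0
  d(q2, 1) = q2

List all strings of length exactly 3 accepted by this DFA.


All strings of length 3: 8 total
Accepted: 0

None


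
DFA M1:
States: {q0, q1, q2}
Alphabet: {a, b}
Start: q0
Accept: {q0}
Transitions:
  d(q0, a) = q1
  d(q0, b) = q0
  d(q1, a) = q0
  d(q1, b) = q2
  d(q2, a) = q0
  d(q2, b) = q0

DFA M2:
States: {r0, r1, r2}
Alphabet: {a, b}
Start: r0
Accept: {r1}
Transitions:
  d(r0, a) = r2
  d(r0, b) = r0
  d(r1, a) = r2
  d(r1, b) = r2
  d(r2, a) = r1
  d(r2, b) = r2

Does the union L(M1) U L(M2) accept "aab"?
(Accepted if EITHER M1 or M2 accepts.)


M1: final=q0 accepted=True
M2: final=r2 accepted=False

Yes, union accepts


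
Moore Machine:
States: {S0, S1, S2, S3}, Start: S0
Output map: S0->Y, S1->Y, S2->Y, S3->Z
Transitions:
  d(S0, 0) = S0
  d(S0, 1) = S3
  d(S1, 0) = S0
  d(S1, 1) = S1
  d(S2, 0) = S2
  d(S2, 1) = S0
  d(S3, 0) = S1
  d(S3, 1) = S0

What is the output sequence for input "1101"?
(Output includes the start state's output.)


Start: S0 (output Y)
  --1--> S3 (output Z)
  --1--> S0 (output Y)
  --0--> S0 (output Y)
  --1--> S3 (output Z)

"YZYYZ"


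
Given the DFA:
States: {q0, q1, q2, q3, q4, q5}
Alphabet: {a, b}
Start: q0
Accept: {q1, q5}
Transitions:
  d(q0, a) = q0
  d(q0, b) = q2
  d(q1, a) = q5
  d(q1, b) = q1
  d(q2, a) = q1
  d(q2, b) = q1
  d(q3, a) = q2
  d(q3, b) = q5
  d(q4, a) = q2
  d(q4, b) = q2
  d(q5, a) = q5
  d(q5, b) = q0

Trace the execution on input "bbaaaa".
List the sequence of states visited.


Input: bbaaaa
d(q0, b) = q2
d(q2, b) = q1
d(q1, a) = q5
d(q5, a) = q5
d(q5, a) = q5
d(q5, a) = q5


q0 -> q2 -> q1 -> q5 -> q5 -> q5 -> q5


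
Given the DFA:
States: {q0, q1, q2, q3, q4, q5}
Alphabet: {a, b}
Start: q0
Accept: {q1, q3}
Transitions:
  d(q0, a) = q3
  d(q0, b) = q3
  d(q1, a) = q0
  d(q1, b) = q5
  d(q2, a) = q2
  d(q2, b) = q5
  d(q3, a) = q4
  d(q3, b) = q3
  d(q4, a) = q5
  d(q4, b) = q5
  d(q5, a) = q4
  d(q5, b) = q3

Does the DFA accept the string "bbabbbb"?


Trace: q0 -> q3 -> q3 -> q4 -> q5 -> q3 -> q3 -> q3
Final state: q3
Accept states: {q1, q3}

Yes, accepted (final state q3 is an accept state)


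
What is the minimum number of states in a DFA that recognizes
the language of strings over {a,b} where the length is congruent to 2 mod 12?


States track (length) mod 12.
Need 12 states: one per remainder 0..11; accept = remainder 2.

12


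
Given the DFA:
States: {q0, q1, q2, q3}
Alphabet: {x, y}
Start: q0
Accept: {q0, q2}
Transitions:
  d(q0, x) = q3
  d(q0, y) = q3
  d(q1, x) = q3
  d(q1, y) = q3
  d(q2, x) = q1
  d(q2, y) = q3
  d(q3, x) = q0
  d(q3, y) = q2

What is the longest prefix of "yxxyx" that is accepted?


Run the DFA, marking each prefix where the state is accepting:
  "" -> q0 [accept]
  "y" -> q3 [reject]
  "yx" -> q0 [accept]
  "yxx" -> q3 [reject]
  "yxxy" -> q2 [accept]
  "yxxyx" -> q1 [reject]

"yxxy"


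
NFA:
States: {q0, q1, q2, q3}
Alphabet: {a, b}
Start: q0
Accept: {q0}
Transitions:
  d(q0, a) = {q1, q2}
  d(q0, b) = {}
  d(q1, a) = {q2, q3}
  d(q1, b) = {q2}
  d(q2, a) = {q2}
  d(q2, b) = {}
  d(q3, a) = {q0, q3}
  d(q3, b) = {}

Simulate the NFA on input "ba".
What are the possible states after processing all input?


Start: {q0}
  --b--> {}
  --a--> {}

{} (empty set, no valid transitions)


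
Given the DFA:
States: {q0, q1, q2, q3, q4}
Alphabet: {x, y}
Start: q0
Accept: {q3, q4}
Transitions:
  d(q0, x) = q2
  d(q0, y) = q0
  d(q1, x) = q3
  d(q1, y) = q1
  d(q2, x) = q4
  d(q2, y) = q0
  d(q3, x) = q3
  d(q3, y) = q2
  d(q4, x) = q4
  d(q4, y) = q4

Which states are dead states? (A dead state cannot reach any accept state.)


Forward reachability from each state:
  q0 -> reaches accept state q4 (live)
  q1 -> reaches accept state q3 (live)
  q2 -> reaches accept state q4 (live)
  q3 -> reaches accept state q3 (live)
  q4 -> reaches accept state q4 (live)

None (all states can reach an accept state)


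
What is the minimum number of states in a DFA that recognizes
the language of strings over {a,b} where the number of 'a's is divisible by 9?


States track (count of 'a') mod 9.
Need 9 states: one per remainder 0..8; accept = remainder 0.

9


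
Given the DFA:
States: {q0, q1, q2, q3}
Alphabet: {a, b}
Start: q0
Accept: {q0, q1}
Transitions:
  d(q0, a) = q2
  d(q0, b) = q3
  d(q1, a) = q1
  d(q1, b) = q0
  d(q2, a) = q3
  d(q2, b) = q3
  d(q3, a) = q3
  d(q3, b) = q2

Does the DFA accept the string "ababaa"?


Trace: q0 -> q2 -> q3 -> q3 -> q2 -> q3 -> q3
Final state: q3
Accept states: {q0, q1}

No, rejected (final state q3 is not an accept state)


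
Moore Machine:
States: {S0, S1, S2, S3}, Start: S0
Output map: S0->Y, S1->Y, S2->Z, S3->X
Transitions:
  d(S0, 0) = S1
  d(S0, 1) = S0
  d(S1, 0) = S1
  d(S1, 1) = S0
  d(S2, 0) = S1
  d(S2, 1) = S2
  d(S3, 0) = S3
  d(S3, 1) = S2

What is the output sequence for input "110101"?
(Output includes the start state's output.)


Start: S0 (output Y)
  --1--> S0 (output Y)
  --1--> S0 (output Y)
  --0--> S1 (output Y)
  --1--> S0 (output Y)
  --0--> S1 (output Y)
  --1--> S0 (output Y)

"YYYYYYY"


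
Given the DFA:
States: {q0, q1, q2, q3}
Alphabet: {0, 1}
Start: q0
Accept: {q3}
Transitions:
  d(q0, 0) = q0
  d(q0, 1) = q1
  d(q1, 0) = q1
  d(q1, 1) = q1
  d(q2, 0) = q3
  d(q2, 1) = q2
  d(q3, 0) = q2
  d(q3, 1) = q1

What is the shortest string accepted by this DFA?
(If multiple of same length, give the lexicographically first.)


BFS by string length (lex-first path to each state shown):
  len 0: q0<-""
  len 1: q0<-"0", q1<-"1"
  len 2: q0<-"00", q1<-"01"
  len 3: q0<-"000", q1<-"001"
  len 4: q0<-"0000", q1<-"0001"
  len 5: q0<-"00000", q1<-"00001"
  len 6: q0<-"000000", q1<-"000001"
  len 7: q0<-"0000000", q1<-"0000001"
  len 8: q0<-"00000000", q1<-"00000001"

No string accepted (empty language)


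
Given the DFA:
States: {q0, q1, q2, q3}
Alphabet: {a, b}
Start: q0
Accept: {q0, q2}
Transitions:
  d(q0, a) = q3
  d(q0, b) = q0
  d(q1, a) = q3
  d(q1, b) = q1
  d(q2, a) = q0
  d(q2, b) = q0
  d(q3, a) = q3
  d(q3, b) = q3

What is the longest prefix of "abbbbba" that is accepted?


Run the DFA, marking each prefix where the state is accepting:
  "" -> q0 [accept]
  "a" -> q3 [reject]
  "ab" -> q3 [reject]
  "abb" -> q3 [reject]
  "abbb" -> q3 [reject]
  "abbbb" -> q3 [reject]
  "abbbbb" -> q3 [reject]
  "abbbbba" -> q3 [reject]

""


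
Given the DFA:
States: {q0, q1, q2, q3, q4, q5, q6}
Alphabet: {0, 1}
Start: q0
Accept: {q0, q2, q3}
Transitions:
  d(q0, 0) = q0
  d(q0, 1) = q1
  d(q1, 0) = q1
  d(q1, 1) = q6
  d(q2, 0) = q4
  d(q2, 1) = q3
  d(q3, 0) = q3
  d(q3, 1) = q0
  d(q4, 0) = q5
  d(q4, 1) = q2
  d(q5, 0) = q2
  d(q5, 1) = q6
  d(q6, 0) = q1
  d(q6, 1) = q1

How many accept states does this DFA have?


Accept states listed: {q0, q2, q3}
Counting: q0(1) q2(2) q3(3)

3


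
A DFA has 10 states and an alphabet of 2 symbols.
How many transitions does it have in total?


Each state has exactly one transition per symbol.
10 * 2 = 20

20


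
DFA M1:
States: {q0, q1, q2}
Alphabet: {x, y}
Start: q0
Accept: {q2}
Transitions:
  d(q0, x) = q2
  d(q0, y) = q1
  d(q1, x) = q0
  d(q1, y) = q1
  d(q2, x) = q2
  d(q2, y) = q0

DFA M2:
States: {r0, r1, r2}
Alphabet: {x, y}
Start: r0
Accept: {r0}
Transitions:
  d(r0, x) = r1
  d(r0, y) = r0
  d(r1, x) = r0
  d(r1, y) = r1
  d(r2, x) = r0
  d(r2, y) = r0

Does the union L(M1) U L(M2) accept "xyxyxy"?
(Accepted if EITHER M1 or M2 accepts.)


M1: final=q0 accepted=False
M2: final=r1 accepted=False

No, union rejects (neither accepts)


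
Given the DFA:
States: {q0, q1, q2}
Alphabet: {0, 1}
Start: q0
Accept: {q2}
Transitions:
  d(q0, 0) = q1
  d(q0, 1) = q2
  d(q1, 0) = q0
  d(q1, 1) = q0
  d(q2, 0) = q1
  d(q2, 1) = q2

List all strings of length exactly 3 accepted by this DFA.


All strings of length 3: 8 total
Accepted: 3

"001", "011", "111"


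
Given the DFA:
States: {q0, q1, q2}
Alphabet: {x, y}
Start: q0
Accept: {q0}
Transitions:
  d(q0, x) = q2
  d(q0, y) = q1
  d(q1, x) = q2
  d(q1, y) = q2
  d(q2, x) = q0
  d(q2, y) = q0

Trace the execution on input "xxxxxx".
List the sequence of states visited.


Input: xxxxxx
d(q0, x) = q2
d(q2, x) = q0
d(q0, x) = q2
d(q2, x) = q0
d(q0, x) = q2
d(q2, x) = q0


q0 -> q2 -> q0 -> q2 -> q0 -> q2 -> q0


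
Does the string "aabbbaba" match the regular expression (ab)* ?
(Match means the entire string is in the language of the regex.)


|string| = 8; first = 'a'; last = 'a'

No, "aabbbaba" does not match (ab)*


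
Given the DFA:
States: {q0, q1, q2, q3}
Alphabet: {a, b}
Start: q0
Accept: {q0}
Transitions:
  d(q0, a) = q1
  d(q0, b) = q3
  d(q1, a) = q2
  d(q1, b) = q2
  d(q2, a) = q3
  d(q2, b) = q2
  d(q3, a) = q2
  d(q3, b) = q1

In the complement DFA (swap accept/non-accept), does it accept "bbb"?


Trace: q0 -> q3 -> q1 -> q2
Final: q2
Original accept: {q0}
Complement: q2 is not in original accept

Yes, complement accepts (original rejects)


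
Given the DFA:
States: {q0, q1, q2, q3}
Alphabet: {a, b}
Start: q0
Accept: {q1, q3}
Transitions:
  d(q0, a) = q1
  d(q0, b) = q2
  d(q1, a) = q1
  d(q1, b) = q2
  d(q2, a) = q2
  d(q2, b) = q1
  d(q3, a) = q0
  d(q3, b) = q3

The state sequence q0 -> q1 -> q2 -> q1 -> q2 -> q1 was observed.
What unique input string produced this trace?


Trace back each transition to find the symbol:
  q0 --[a]--> q1
  q1 --[b]--> q2
  q2 --[b]--> q1
  q1 --[b]--> q2
  q2 --[b]--> q1

"abbbb"


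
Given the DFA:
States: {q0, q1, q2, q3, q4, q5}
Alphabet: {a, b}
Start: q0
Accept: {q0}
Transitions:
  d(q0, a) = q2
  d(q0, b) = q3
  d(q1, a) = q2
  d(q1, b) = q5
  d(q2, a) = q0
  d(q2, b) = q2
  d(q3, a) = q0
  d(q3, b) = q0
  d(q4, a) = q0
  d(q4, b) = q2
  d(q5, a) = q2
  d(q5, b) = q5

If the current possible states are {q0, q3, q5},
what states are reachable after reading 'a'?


Apply transition on 'a' from each current state:
  d(q0, a) = q2
  d(q3, a) = q0
  d(q5, a) = q2

{q0, q2}


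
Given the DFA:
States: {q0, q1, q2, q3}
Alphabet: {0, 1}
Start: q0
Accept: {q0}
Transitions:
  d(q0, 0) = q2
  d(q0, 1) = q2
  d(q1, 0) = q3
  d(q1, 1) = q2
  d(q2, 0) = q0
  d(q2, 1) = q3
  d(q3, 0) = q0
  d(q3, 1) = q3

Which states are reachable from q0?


BFS from q0:
  layer 0: {q0}
  layer 1: {q2}
  layer 2: {q3}

{q0, q2, q3}


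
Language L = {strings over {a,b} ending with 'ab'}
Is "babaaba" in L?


last two symbols = 'ba'

No, "babaaba" is not in L


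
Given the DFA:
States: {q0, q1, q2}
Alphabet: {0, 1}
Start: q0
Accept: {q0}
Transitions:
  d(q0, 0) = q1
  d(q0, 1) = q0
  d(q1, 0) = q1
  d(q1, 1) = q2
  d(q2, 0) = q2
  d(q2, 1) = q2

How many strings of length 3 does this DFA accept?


Enumerating all length-3 strings:
  "000" -> q1 [reject]
  "001" -> q2 [reject]
  "010" -> q2 [reject]
  "011" -> q2 [reject]
  "100" -> q1 [reject]
  "101" -> q2 [reject]
  "110" -> q1 [reject]
  "111" -> q0 [accept]

1 out of 8


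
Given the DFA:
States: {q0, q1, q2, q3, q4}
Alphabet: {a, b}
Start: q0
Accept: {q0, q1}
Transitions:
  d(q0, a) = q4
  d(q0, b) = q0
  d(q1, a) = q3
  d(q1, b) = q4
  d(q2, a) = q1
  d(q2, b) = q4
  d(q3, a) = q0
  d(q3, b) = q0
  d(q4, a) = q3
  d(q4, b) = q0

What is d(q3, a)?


Looking up transition d(q3, a)

q0


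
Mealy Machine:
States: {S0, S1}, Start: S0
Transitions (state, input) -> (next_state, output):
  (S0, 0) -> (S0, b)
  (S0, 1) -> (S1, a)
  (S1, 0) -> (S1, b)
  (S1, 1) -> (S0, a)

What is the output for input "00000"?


Step-by-step:
  (S0, 0) -> (S0, b)
  (S0, 0) -> (S0, b)
  (S0, 0) -> (S0, b)
  (S0, 0) -> (S0, b)
  (S0, 0) -> (S0, b)

"bbbbb"


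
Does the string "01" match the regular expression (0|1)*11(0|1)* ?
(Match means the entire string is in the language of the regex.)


|string| = 2; first = '0'; last = '1'

No, "01" does not match (0|1)*11(0|1)*


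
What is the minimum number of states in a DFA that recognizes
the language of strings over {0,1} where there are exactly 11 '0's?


States: count = 0, 1, ..., 11 (that's 12 states), plus a dead state for count > 11.
Total: 12 + 1 = 13. Accept = count-11 state.

13


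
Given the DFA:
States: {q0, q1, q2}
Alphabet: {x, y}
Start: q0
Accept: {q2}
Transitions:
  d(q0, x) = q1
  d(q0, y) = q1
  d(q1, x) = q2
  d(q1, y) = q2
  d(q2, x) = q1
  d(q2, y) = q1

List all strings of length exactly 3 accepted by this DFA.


All strings of length 3: 8 total
Accepted: 0

None


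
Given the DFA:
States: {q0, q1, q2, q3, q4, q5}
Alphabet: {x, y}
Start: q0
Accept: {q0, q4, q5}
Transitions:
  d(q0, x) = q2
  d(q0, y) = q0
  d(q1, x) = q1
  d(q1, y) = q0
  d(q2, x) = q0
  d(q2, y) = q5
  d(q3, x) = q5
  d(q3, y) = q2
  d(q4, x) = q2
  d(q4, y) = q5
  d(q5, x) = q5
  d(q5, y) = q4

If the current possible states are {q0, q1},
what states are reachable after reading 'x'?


Apply transition on 'x' from each current state:
  d(q0, x) = q2
  d(q1, x) = q1

{q1, q2}


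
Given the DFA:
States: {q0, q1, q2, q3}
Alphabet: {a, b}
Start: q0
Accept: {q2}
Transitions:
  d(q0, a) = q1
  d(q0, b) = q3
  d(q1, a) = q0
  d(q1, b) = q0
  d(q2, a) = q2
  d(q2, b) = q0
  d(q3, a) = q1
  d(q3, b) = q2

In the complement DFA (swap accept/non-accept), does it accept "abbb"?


Trace: q0 -> q1 -> q0 -> q3 -> q2
Final: q2
Original accept: {q2}
Complement: q2 is in original accept

No, complement rejects (original accepts)


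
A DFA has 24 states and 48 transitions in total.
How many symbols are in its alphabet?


Each state has exactly one transition per symbol.
|alphabet| = transitions / states = 48 / 24 = 2

2


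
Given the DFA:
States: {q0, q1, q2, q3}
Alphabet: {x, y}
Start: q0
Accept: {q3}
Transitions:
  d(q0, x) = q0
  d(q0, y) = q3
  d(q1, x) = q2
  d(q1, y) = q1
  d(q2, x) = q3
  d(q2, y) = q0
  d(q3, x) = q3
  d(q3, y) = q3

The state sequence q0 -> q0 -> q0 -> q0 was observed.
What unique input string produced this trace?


Trace back each transition to find the symbol:
  q0 --[x]--> q0
  q0 --[x]--> q0
  q0 --[x]--> q0

"xxx"


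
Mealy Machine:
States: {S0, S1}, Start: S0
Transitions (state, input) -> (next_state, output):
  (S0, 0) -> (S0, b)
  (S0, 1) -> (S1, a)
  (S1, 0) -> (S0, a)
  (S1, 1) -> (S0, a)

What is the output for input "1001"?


Step-by-step:
  (S0, 1) -> (S1, a)
  (S1, 0) -> (S0, a)
  (S0, 0) -> (S0, b)
  (S0, 1) -> (S1, a)

"aaba"


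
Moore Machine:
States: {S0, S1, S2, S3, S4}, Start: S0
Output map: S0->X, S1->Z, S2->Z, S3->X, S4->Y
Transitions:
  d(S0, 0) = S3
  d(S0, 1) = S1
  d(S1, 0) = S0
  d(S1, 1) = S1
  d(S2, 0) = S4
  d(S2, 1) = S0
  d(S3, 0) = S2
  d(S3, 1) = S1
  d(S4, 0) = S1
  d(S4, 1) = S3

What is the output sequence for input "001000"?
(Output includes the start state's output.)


Start: S0 (output X)
  --0--> S3 (output X)
  --0--> S2 (output Z)
  --1--> S0 (output X)
  --0--> S3 (output X)
  --0--> S2 (output Z)
  --0--> S4 (output Y)

"XXZXXZY"


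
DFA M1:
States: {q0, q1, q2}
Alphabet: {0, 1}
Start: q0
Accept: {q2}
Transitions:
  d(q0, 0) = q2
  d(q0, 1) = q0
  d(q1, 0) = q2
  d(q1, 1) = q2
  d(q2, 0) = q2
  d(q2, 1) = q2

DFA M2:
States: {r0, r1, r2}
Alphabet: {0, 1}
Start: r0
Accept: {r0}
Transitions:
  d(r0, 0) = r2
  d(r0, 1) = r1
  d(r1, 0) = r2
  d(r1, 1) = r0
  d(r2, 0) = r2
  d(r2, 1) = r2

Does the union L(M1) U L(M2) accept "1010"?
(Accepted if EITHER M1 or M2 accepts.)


M1: final=q2 accepted=True
M2: final=r2 accepted=False

Yes, union accepts


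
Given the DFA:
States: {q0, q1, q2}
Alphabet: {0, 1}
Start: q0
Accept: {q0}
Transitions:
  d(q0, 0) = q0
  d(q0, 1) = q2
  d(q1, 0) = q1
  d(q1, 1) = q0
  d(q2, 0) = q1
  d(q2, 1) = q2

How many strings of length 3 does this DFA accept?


Enumerating all length-3 strings:
  "000" -> q0 [accept]
  "001" -> q2 [reject]
  "010" -> q1 [reject]
  "011" -> q2 [reject]
  "100" -> q1 [reject]
  "101" -> q0 [accept]
  "110" -> q1 [reject]
  "111" -> q2 [reject]

2 out of 8


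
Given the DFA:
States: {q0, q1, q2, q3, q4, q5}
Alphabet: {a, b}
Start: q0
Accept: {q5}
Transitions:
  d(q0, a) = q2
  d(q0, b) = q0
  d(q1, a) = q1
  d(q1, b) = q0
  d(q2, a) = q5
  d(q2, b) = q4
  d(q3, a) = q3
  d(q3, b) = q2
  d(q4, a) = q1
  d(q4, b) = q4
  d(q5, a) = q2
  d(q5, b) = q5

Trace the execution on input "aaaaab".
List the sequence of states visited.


Input: aaaaab
d(q0, a) = q2
d(q2, a) = q5
d(q5, a) = q2
d(q2, a) = q5
d(q5, a) = q2
d(q2, b) = q4


q0 -> q2 -> q5 -> q2 -> q5 -> q2 -> q4


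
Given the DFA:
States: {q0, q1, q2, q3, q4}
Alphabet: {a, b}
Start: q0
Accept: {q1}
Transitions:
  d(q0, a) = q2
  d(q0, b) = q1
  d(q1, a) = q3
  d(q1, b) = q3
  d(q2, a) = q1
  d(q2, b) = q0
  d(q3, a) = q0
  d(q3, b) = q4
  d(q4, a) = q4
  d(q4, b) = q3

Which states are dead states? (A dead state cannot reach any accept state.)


Forward reachability from each state:
  q0 -> reaches accept state q1 (live)
  q1 -> reaches accept state q1 (live)
  q2 -> reaches accept state q1 (live)
  q3 -> reaches accept state q1 (live)
  q4 -> reaches accept state q1 (live)

None (all states can reach an accept state)


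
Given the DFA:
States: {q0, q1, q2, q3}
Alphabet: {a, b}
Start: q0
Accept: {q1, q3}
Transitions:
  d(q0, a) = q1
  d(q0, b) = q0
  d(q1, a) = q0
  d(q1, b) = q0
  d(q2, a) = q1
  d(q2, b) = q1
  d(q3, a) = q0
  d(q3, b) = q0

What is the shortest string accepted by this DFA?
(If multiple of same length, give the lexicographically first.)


BFS by string length (lex-first path to each state shown):
  len 0: q0<-""
  len 1: q0<-"b", q1<-"a"
Found accept state at length 1.

"a"


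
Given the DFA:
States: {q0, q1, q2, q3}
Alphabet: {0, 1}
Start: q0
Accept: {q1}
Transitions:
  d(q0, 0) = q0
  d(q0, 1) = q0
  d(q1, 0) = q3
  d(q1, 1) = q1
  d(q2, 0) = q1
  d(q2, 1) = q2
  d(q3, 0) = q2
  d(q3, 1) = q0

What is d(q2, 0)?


Looking up transition d(q2, 0)

q1


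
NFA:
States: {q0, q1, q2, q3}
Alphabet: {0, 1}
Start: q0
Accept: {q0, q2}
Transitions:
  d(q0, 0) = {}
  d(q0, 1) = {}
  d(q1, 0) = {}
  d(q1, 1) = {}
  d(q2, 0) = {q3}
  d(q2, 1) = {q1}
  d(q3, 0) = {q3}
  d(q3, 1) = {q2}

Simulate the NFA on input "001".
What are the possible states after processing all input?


Start: {q0}
  --0--> {}
  --0--> {}
  --1--> {}

{} (empty set, no valid transitions)


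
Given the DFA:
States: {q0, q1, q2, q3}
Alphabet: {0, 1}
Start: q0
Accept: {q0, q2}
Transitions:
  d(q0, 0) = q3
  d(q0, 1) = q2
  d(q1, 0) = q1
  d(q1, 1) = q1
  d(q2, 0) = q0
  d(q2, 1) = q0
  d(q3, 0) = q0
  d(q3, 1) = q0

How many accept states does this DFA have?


Accept states listed: {q0, q2}
Counting: q0(1) q2(2)

2


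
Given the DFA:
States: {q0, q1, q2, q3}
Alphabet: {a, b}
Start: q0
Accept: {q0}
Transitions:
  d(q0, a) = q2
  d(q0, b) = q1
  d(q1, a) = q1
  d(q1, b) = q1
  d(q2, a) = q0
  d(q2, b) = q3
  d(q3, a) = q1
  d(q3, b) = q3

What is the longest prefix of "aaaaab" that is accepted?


Run the DFA, marking each prefix where the state is accepting:
  "" -> q0 [accept]
  "a" -> q2 [reject]
  "aa" -> q0 [accept]
  "aaa" -> q2 [reject]
  "aaaa" -> q0 [accept]
  "aaaaa" -> q2 [reject]
  "aaaaab" -> q3 [reject]

"aaaa"


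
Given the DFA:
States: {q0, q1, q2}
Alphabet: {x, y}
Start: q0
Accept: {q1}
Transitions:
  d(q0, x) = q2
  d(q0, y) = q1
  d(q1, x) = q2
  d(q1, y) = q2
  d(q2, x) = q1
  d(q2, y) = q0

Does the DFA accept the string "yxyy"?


Trace: q0 -> q1 -> q2 -> q0 -> q1
Final state: q1
Accept states: {q1}

Yes, accepted (final state q1 is an accept state)


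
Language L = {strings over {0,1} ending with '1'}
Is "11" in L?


last symbol = '1'

Yes, "11" is in L


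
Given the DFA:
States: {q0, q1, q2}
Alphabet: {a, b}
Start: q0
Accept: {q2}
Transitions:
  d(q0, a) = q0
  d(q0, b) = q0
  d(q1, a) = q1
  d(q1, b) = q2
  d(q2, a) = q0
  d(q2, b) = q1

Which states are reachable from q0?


BFS from q0:
  layer 0: {q0}

{q0}


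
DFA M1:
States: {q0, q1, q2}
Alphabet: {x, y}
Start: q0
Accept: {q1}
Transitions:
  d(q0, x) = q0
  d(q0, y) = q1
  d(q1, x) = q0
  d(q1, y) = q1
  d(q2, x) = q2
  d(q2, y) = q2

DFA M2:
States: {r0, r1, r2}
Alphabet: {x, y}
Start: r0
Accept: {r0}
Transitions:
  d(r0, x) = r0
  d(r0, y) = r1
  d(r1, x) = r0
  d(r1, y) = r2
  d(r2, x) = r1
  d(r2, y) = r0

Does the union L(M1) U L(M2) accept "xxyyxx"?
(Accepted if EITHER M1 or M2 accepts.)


M1: final=q0 accepted=False
M2: final=r0 accepted=True

Yes, union accepts


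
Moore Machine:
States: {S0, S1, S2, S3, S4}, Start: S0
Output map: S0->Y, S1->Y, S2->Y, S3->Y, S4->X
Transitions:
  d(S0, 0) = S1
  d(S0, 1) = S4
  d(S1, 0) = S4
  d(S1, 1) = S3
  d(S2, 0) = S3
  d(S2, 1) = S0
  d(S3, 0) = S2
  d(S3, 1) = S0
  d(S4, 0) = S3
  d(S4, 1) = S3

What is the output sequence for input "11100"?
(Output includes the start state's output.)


Start: S0 (output Y)
  --1--> S4 (output X)
  --1--> S3 (output Y)
  --1--> S0 (output Y)
  --0--> S1 (output Y)
  --0--> S4 (output X)

"YXYYYX"


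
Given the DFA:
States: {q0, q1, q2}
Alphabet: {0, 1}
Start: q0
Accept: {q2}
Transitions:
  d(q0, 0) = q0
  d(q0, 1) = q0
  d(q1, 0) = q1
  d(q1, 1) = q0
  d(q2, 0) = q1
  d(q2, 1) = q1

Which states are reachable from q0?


BFS from q0:
  layer 0: {q0}

{q0}


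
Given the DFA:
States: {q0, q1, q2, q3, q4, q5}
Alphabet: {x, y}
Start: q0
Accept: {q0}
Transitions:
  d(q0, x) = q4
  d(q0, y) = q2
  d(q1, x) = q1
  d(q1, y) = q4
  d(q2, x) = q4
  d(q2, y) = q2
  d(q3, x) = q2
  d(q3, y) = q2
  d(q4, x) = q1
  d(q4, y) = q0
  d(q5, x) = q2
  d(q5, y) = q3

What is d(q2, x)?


Looking up transition d(q2, x)

q4


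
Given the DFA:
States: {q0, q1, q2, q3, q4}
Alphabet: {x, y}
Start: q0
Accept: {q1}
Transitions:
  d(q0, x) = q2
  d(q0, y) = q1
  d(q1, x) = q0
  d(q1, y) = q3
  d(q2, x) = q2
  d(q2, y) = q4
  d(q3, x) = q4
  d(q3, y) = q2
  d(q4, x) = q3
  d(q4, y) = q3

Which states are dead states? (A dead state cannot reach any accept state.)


Forward reachability from each state:
  q0 -> reaches accept state q1 (live)
  q1 -> reaches accept state q1 (live)
  q2 -> reaches {q2, q3, q4}, no accept state (dead)
  q3 -> reaches {q2, q3, q4}, no accept state (dead)
  q4 -> reaches {q2, q3, q4}, no accept state (dead)

{q2, q3, q4}


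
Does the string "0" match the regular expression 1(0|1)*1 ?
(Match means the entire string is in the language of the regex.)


|string| = 1; first = '0'; last = '0'

No, "0" does not match 1(0|1)*1


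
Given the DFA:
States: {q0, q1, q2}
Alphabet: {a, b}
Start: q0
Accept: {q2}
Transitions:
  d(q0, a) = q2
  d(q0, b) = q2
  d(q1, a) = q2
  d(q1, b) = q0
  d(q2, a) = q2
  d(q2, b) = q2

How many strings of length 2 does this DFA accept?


Enumerating all length-2 strings:
  "aa" -> q2 [accept]
  "ab" -> q2 [accept]
  "ba" -> q2 [accept]
  "bb" -> q2 [accept]

4 out of 4


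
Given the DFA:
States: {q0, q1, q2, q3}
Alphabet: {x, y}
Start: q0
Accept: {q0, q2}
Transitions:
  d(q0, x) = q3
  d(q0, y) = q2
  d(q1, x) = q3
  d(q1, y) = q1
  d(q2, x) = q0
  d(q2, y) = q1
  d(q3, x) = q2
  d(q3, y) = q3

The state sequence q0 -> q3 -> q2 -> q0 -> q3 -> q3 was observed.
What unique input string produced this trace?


Trace back each transition to find the symbol:
  q0 --[x]--> q3
  q3 --[x]--> q2
  q2 --[x]--> q0
  q0 --[x]--> q3
  q3 --[y]--> q3

"xxxxy"


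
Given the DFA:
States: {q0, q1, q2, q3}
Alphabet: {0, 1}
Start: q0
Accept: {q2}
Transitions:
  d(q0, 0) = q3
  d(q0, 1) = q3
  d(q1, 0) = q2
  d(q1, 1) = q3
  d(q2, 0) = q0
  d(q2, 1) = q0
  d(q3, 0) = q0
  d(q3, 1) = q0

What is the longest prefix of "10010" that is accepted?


Run the DFA, marking each prefix where the state is accepting:
  "" -> q0 [reject]
  "1" -> q3 [reject]
  "10" -> q0 [reject]
  "100" -> q3 [reject]
  "1001" -> q0 [reject]
  "10010" -> q3 [reject]

No prefix is accepted


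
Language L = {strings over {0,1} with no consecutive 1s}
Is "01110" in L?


'11' occurs at index 1

No, "01110" is not in L


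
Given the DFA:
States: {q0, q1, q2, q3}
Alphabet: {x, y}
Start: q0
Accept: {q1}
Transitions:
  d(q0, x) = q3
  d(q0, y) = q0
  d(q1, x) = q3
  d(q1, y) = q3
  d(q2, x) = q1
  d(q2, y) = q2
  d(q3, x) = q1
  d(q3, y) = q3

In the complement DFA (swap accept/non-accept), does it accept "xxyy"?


Trace: q0 -> q3 -> q1 -> q3 -> q3
Final: q3
Original accept: {q1}
Complement: q3 is not in original accept

Yes, complement accepts (original rejects)


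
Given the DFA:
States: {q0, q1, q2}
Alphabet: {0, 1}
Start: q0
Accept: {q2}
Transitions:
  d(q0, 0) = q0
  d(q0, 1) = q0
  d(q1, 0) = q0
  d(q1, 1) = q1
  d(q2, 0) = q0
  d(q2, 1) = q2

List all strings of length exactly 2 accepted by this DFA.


All strings of length 2: 4 total
Accepted: 0

None


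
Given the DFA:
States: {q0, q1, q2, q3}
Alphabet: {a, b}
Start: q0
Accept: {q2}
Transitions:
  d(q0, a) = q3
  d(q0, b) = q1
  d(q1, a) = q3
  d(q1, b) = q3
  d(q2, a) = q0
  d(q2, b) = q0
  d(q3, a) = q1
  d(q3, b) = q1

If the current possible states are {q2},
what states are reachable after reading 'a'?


Apply transition on 'a' from each current state:
  d(q2, a) = q0

{q0}


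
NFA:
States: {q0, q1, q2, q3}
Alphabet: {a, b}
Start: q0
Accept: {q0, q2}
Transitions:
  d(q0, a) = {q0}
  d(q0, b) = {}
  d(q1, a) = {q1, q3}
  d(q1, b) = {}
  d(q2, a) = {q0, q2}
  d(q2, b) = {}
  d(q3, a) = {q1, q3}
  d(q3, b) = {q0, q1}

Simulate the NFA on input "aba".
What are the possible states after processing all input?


Start: {q0}
  --a--> {q0}
  --b--> {}
  --a--> {}

{} (empty set, no valid transitions)
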